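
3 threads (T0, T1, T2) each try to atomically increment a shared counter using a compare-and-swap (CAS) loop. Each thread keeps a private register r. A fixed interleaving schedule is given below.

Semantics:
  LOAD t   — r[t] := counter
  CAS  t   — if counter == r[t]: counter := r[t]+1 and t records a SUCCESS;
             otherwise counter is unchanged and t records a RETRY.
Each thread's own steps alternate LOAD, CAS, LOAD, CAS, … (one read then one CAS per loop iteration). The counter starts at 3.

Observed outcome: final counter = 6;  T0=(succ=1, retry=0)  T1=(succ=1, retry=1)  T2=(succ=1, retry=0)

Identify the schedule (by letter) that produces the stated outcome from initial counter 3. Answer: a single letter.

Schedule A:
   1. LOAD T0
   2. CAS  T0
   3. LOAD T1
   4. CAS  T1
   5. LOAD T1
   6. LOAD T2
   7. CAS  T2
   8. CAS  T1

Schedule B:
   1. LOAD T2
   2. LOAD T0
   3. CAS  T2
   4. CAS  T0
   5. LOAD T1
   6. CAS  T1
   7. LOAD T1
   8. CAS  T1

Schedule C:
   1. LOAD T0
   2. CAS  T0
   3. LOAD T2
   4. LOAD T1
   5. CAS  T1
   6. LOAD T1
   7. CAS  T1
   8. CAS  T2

Tracing schedule A:
#1 T0 reads 3
#2 T0 CAS(3→4) writes; counter now 4
#3 T1 reads 4
#4 T1 CAS(4→5) writes; counter now 5
#5 T1 reads 5
#6 T2 reads 5
#7 T2 CAS(5→6) writes; counter now 6
#8 T1 CAS(5→6) fails; counter now 6

A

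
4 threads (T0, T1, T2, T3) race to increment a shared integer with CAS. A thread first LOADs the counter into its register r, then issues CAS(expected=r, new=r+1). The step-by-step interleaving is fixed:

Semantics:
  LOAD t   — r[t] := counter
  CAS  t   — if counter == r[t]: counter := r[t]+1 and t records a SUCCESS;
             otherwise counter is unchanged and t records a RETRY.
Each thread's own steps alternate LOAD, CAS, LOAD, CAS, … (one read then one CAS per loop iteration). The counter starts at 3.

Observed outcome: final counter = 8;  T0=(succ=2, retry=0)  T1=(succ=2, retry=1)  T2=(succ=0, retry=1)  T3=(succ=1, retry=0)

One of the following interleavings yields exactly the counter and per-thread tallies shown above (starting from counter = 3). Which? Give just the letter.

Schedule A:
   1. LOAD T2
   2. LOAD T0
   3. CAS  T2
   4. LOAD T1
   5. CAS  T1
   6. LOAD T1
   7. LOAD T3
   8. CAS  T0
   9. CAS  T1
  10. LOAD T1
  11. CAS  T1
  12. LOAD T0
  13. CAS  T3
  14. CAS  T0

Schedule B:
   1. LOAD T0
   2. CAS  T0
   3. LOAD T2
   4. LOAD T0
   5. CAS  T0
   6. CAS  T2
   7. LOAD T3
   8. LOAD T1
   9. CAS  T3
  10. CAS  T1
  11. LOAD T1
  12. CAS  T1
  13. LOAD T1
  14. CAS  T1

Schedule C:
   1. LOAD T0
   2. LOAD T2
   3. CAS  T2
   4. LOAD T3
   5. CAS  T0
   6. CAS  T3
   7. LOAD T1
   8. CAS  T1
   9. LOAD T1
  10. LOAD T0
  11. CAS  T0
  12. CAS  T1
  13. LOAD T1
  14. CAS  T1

Tracing schedule B:
[1] T0.load  rd  (counter 3, T0.r 3)
[2] T0.cas  hit  (counter 4, T0.r 3)
[3] T2.load  rd  (counter 4, T2.r 4)
[4] T0.load  rd  (counter 4, T0.r 4)
[5] T0.cas  hit  (counter 5, T0.r 4)
[6] T2.cas  miss  (counter 5, T2.r 4)
[7] T3.load  rd  (counter 5, T3.r 5)
[8] T1.load  rd  (counter 5, T1.r 5)
[9] T3.cas  hit  (counter 6, T3.r 5)
[10] T1.cas  miss  (counter 6, T1.r 5)
[11] T1.load  rd  (counter 6, T1.r 6)
[12] T1.cas  hit  (counter 7, T1.r 6)
[13] T1.load  rd  (counter 7, T1.r 7)
[14] T1.cas  hit  (counter 8, T1.r 7)

B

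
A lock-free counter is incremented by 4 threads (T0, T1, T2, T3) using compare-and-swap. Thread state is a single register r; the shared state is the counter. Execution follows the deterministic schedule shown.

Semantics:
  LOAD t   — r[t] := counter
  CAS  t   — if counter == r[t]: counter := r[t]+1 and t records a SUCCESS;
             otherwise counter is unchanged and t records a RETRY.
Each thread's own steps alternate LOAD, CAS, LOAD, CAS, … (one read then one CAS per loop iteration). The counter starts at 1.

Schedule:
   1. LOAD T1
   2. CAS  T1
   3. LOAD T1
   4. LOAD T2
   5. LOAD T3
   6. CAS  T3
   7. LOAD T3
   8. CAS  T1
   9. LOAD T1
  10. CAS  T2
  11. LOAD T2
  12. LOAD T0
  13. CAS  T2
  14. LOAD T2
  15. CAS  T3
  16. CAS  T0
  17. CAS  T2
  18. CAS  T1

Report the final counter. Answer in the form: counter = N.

counter = 5

#1 T1 reads 1
#2 T1 CAS(1→2) writes; counter now 2
#3 T1 reads 2
#4 T2 reads 2
#5 T3 reads 2
#6 T3 CAS(2→3) writes; counter now 3
#7 T3 reads 3
#8 T1 CAS(2→3) fails; counter now 3
#9 T1 reads 3
#10 T2 CAS(2→3) fails; counter now 3
#11 T2 reads 3
#12 T0 reads 3
#13 T2 CAS(3→4) writes; counter now 4
#14 T2 reads 4
#15 T3 CAS(3→4) fails; counter now 4
#16 T0 CAS(3→4) fails; counter now 4
#17 T2 CAS(4→5) writes; counter now 5
#18 T1 CAS(3→4) fails; counter now 5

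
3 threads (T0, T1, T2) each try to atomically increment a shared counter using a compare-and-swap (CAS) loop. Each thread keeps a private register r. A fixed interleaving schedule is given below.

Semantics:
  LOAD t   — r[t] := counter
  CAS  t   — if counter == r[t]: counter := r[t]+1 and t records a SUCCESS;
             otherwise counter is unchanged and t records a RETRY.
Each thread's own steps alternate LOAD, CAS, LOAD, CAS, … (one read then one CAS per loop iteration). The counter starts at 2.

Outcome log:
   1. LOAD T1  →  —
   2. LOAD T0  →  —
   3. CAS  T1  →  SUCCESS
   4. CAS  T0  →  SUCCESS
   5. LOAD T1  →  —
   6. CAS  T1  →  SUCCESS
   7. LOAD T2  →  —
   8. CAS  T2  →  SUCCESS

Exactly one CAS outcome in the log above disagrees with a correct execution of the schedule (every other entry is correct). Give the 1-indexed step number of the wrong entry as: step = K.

step = 4

Re-executing:
1. LOAD T1 → mem=2 r[T1]=2 [LOAD]
2. LOAD T0 → mem=2 r[T0]=2 [LOAD]
3. CAS T1 → mem=3 r[T1]=2 [OK]
4. CAS T0 → mem=3 r[T0]=2 [RETRY]
5. LOAD T1 → mem=3 r[T1]=3 [LOAD]
6. CAS T1 → mem=4 r[T1]=3 [OK]
7. LOAD T2 → mem=4 r[T2]=4 [LOAD]
8. CAS T2 → mem=5 r[T2]=4 [OK]
Mismatch at 4.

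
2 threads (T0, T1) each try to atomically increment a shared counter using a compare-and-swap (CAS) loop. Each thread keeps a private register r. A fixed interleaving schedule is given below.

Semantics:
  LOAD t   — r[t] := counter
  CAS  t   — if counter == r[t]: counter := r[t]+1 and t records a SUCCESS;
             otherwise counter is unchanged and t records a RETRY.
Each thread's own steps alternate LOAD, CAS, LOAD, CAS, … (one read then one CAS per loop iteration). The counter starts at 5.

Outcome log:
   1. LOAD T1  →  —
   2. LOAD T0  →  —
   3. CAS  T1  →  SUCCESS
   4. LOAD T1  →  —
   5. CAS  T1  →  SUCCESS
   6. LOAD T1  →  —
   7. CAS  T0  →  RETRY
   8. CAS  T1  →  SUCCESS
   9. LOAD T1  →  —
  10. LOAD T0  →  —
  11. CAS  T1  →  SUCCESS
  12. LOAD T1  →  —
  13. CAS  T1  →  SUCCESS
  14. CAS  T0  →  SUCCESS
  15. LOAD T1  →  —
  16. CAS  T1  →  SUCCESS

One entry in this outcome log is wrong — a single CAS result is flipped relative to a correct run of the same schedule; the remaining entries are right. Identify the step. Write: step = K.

Reference trace:
   1) LOAD T1:  M=5  r_T1=5
   2) LOAD T0:  M=5  r_T0=5
   3) CAS  T1:  M=6  r_T1=5 ✓
   4) LOAD T1:  M=6  r_T1=6
   5) CAS  T1:  M=7  r_T1=6 ✓
   6) LOAD T1:  M=7  r_T1=7
   7) CAS  T0:  M=7  r_T0=5 ✗
   8) CAS  T1:  M=8  r_T1=7 ✓
   9) LOAD T1:  M=8  r_T1=8
  10) LOAD T0:  M=8  r_T0=8
  11) CAS  T1:  M=9  r_T1=8 ✓
  12) LOAD T1:  M=9  r_T1=9
  13) CAS  T1:  M=10  r_T1=9 ✓
  14) CAS  T0:  M=10  r_T0=8 ✗
  15) LOAD T1:  M=10  r_T1=10
  16) CAS  T1:  M=11  r_T1=10 ✓
Log disagrees first at step 14.

step = 14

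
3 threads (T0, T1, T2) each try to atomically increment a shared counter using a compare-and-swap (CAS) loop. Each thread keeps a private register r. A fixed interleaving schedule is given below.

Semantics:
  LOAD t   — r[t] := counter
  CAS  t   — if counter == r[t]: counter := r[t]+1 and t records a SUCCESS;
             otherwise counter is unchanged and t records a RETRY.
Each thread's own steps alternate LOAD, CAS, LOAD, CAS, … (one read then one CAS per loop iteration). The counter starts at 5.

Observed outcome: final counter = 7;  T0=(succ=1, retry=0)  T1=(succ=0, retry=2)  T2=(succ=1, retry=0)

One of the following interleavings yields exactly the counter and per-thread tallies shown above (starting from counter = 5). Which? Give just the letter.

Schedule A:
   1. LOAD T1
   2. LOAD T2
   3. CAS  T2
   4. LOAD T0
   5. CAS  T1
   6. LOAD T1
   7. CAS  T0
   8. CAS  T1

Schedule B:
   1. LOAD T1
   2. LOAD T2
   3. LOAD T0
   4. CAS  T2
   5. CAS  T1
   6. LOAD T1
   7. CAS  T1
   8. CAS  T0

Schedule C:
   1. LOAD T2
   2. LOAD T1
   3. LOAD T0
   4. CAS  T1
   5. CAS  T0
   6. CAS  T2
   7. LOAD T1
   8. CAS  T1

A

Simulating candidate A:
T1 LOAD — after: cnt=5, r=5 — load
T2 LOAD — after: cnt=5, r=5 — load
T2 CAS — after: cnt=6, r=5 — ok
T0 LOAD — after: cnt=6, r=6 — load
T1 CAS — after: cnt=6, r=5 — retry
T1 LOAD — after: cnt=6, r=6 — load
T0 CAS — after: cnt=7, r=6 — ok
T1 CAS — after: cnt=7, r=6 — retry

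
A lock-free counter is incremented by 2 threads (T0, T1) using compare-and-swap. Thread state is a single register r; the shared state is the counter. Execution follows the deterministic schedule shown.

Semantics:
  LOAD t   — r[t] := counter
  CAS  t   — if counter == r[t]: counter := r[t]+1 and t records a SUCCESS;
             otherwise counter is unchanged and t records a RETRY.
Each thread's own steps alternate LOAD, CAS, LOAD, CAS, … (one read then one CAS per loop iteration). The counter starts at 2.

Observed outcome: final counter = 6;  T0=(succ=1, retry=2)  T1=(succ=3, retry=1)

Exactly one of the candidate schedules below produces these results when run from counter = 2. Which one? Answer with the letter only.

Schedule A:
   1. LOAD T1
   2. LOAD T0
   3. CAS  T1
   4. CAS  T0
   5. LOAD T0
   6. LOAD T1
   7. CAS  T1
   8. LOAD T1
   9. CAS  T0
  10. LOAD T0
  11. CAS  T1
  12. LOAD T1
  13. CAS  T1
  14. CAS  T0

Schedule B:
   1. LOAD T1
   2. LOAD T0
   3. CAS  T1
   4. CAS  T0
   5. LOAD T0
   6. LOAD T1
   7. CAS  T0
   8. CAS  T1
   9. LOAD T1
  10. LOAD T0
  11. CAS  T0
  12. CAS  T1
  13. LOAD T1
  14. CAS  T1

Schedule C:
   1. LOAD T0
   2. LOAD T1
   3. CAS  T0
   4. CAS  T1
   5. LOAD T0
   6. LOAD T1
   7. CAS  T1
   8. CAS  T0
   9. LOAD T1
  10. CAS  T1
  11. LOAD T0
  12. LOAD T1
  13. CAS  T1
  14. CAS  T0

Run C:
step 1: T0 LOAD ⇒ load; ctr=2 reg=2
step 2: T1 LOAD ⇒ load; ctr=2 reg=2
step 3: T0 CAS ⇒ ok; ctr=3 reg=2
step 4: T1 CAS ⇒ retry; ctr=3 reg=2
step 5: T0 LOAD ⇒ load; ctr=3 reg=3
step 6: T1 LOAD ⇒ load; ctr=3 reg=3
step 7: T1 CAS ⇒ ok; ctr=4 reg=3
step 8: T0 CAS ⇒ retry; ctr=4 reg=3
step 9: T1 LOAD ⇒ load; ctr=4 reg=4
step 10: T1 CAS ⇒ ok; ctr=5 reg=4
step 11: T0 LOAD ⇒ load; ctr=5 reg=5
step 12: T1 LOAD ⇒ load; ctr=5 reg=5
step 13: T1 CAS ⇒ ok; ctr=6 reg=5
step 14: T0 CAS ⇒ retry; ctr=6 reg=5

C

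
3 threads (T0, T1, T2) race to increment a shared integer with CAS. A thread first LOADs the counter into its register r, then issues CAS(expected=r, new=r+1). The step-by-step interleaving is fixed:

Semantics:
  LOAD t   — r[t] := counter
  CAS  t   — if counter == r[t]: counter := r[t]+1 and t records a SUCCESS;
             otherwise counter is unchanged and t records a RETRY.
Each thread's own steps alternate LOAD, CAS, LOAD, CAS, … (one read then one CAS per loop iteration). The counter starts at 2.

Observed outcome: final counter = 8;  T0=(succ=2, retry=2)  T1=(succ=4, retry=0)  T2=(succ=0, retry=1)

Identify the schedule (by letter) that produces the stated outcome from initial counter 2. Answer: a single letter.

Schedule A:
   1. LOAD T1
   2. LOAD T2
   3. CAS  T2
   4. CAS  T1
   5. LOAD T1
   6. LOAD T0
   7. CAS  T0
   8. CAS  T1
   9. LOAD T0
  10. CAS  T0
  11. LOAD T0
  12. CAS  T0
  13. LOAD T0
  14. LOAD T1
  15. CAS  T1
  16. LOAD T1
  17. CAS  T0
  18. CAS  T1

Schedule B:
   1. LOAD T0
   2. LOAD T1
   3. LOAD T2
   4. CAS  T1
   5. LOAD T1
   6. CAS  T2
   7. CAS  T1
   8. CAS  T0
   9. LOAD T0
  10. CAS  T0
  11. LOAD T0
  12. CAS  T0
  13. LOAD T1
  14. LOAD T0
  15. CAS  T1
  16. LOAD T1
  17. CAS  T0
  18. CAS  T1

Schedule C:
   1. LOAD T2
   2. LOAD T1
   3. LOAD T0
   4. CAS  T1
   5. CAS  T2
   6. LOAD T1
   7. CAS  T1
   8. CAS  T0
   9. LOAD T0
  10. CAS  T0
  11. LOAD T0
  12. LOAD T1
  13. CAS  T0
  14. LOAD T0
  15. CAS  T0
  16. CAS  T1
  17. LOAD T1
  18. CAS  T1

B

Run B:
T0 LOAD — after: cnt=2, r=2 — load
T1 LOAD — after: cnt=2, r=2 — load
T2 LOAD — after: cnt=2, r=2 — load
T1 CAS — after: cnt=3, r=2 — ok
T1 LOAD — after: cnt=3, r=3 — load
T2 CAS — after: cnt=3, r=2 — retry
T1 CAS — after: cnt=4, r=3 — ok
T0 CAS — after: cnt=4, r=2 — retry
T0 LOAD — after: cnt=4, r=4 — load
T0 CAS — after: cnt=5, r=4 — ok
T0 LOAD — after: cnt=5, r=5 — load
T0 CAS — after: cnt=6, r=5 — ok
T1 LOAD — after: cnt=6, r=6 — load
T0 LOAD — after: cnt=6, r=6 — load
T1 CAS — after: cnt=7, r=6 — ok
T1 LOAD — after: cnt=7, r=7 — load
T0 CAS — after: cnt=7, r=6 — retry
T1 CAS — after: cnt=8, r=7 — ok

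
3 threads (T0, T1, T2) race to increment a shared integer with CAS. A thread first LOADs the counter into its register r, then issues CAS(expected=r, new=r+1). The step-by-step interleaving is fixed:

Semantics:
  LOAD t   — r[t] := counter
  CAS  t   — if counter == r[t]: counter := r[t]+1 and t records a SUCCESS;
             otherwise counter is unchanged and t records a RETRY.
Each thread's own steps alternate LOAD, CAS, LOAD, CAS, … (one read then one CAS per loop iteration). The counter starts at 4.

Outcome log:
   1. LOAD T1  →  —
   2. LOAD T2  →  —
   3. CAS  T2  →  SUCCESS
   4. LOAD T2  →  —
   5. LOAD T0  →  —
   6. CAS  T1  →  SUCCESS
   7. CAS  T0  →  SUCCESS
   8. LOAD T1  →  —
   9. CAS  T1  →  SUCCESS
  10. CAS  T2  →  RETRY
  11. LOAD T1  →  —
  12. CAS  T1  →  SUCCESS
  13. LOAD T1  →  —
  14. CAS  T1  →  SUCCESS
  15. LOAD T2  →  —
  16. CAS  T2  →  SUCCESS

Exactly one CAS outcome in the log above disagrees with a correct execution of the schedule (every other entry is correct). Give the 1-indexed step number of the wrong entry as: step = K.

step = 6

Correct run:
[1] T1.load  rd  (counter 4, T1.r 4)
[2] T2.load  rd  (counter 4, T2.r 4)
[3] T2.cas  hit  (counter 5, T2.r 4)
[4] T2.load  rd  (counter 5, T2.r 5)
[5] T0.load  rd  (counter 5, T0.r 5)
[6] T1.cas  miss  (counter 5, T1.r 4)
[7] T0.cas  hit  (counter 6, T0.r 5)
[8] T1.load  rd  (counter 6, T1.r 6)
[9] T1.cas  hit  (counter 7, T1.r 6)
[10] T2.cas  miss  (counter 7, T2.r 5)
[11] T1.load  rd  (counter 7, T1.r 7)
[12] T1.cas  hit  (counter 8, T1.r 7)
[13] T1.load  rd  (counter 8, T1.r 8)
[14] T1.cas  hit  (counter 9, T1.r 8)
[15] T2.load  rd  (counter 9, T2.r 9)
[16] T2.cas  hit  (counter 10, T2.r 9)
Log disagrees first at step 6.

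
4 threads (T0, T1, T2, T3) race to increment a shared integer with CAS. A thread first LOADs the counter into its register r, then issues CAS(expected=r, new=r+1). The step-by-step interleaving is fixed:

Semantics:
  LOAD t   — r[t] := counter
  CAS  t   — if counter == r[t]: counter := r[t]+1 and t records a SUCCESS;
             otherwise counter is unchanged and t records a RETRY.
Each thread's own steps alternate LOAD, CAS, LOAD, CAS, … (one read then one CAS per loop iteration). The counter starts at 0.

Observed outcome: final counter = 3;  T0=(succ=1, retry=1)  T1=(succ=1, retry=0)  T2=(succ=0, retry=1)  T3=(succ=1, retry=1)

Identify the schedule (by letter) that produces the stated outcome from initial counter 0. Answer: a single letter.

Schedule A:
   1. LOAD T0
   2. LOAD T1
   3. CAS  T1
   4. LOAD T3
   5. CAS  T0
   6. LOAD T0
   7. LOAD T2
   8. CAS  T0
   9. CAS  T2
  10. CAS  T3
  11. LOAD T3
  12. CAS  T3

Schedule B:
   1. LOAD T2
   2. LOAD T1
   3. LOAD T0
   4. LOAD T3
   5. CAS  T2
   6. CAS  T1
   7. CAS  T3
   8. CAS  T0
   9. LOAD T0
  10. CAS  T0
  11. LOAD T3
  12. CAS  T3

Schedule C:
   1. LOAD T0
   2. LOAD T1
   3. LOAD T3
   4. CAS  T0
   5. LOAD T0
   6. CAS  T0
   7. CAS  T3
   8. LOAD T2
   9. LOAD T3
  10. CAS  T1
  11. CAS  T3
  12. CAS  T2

A

Simulating candidate A:
   1) LOAD T0:  M=0  r_T0=0
   2) LOAD T1:  M=0  r_T1=0
   3) CAS  T1:  M=1  r_T1=0 ✓
   4) LOAD T3:  M=1  r_T3=1
   5) CAS  T0:  M=1  r_T0=0 ✗
   6) LOAD T0:  M=1  r_T0=1
   7) LOAD T2:  M=1  r_T2=1
   8) CAS  T0:  M=2  r_T0=1 ✓
   9) CAS  T2:  M=2  r_T2=1 ✗
  10) CAS  T3:  M=2  r_T3=1 ✗
  11) LOAD T3:  M=2  r_T3=2
  12) CAS  T3:  M=3  r_T3=2 ✓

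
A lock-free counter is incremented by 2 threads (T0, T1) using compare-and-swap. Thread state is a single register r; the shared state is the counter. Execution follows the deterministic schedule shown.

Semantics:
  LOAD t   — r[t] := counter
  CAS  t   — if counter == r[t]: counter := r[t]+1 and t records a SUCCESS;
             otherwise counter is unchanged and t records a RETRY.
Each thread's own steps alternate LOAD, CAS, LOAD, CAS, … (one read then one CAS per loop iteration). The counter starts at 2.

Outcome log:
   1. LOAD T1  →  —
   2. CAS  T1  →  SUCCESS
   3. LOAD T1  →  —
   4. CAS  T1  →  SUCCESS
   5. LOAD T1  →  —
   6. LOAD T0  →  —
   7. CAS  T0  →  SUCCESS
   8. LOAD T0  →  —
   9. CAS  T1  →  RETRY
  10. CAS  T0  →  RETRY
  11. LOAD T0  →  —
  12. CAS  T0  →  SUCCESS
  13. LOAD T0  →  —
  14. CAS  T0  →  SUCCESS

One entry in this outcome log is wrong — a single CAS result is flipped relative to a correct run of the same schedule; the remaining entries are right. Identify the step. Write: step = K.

step = 10

Re-executing:
step 1: T1 LOAD ⇒ load; ctr=2 reg=2
step 2: T1 CAS ⇒ ok; ctr=3 reg=2
step 3: T1 LOAD ⇒ load; ctr=3 reg=3
step 4: T1 CAS ⇒ ok; ctr=4 reg=3
step 5: T1 LOAD ⇒ load; ctr=4 reg=4
step 6: T0 LOAD ⇒ load; ctr=4 reg=4
step 7: T0 CAS ⇒ ok; ctr=5 reg=4
step 8: T0 LOAD ⇒ load; ctr=5 reg=5
step 9: T1 CAS ⇒ retry; ctr=5 reg=4
step 10: T0 CAS ⇒ ok; ctr=6 reg=5
step 11: T0 LOAD ⇒ load; ctr=6 reg=6
step 12: T0 CAS ⇒ ok; ctr=7 reg=6
step 13: T0 LOAD ⇒ load; ctr=7 reg=7
step 14: T0 CAS ⇒ ok; ctr=8 reg=7
Mismatch at 10.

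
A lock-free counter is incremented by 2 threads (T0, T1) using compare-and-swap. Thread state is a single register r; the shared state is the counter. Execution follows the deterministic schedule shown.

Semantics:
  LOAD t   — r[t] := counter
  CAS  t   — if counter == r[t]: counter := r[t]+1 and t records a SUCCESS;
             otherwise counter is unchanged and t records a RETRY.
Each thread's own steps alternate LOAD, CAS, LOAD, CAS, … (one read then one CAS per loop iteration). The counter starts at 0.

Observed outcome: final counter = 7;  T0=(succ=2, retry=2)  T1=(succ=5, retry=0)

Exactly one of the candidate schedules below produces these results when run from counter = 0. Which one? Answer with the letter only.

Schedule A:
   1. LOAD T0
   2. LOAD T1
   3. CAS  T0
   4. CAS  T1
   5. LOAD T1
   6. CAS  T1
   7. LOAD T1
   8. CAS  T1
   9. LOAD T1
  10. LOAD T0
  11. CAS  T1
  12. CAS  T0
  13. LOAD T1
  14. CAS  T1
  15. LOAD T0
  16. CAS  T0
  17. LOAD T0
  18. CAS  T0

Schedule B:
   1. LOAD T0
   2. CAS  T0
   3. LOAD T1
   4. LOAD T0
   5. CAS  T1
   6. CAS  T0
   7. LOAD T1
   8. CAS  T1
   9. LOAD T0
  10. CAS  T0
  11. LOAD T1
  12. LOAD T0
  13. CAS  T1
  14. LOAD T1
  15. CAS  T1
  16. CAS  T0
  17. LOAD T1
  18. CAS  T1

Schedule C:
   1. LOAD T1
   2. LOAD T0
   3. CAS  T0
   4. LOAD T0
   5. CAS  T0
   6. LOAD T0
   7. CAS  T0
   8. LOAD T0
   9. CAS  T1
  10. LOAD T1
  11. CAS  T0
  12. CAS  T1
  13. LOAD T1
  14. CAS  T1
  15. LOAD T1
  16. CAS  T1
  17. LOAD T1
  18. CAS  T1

B

Run B:
step 1: T0 LOAD ⇒ load; ctr=0 reg=0
step 2: T0 CAS ⇒ ok; ctr=1 reg=0
step 3: T1 LOAD ⇒ load; ctr=1 reg=1
step 4: T0 LOAD ⇒ load; ctr=1 reg=1
step 5: T1 CAS ⇒ ok; ctr=2 reg=1
step 6: T0 CAS ⇒ retry; ctr=2 reg=1
step 7: T1 LOAD ⇒ load; ctr=2 reg=2
step 8: T1 CAS ⇒ ok; ctr=3 reg=2
step 9: T0 LOAD ⇒ load; ctr=3 reg=3
step 10: T0 CAS ⇒ ok; ctr=4 reg=3
step 11: T1 LOAD ⇒ load; ctr=4 reg=4
step 12: T0 LOAD ⇒ load; ctr=4 reg=4
step 13: T1 CAS ⇒ ok; ctr=5 reg=4
step 14: T1 LOAD ⇒ load; ctr=5 reg=5
step 15: T1 CAS ⇒ ok; ctr=6 reg=5
step 16: T0 CAS ⇒ retry; ctr=6 reg=4
step 17: T1 LOAD ⇒ load; ctr=6 reg=6
step 18: T1 CAS ⇒ ok; ctr=7 reg=6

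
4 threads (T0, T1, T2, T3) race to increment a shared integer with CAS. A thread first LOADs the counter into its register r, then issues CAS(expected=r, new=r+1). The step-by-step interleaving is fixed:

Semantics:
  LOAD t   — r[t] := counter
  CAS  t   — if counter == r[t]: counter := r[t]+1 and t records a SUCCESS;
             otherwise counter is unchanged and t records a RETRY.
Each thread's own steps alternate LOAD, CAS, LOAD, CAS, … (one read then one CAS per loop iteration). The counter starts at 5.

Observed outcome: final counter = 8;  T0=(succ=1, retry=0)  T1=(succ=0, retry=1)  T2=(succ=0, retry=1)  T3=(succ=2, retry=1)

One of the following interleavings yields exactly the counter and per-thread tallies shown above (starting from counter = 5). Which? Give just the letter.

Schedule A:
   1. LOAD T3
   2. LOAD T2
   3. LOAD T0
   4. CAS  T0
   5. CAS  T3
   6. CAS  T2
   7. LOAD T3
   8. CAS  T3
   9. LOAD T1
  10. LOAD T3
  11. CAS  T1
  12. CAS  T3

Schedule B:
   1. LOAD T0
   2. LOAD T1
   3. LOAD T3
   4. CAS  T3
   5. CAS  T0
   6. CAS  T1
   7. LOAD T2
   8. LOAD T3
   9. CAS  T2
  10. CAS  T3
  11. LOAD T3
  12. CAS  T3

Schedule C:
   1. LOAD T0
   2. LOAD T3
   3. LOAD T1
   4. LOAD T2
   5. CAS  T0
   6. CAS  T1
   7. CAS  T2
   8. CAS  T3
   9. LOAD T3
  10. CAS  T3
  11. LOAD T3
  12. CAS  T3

C

Tracing schedule C:
   1) LOAD T0:  M=5  r_T0=5
   2) LOAD T3:  M=5  r_T3=5
   3) LOAD T1:  M=5  r_T1=5
   4) LOAD T2:  M=5  r_T2=5
   5) CAS  T0:  M=6  r_T0=5 ✓
   6) CAS  T1:  M=6  r_T1=5 ✗
   7) CAS  T2:  M=6  r_T2=5 ✗
   8) CAS  T3:  M=6  r_T3=5 ✗
   9) LOAD T3:  M=6  r_T3=6
  10) CAS  T3:  M=7  r_T3=6 ✓
  11) LOAD T3:  M=7  r_T3=7
  12) CAS  T3:  M=8  r_T3=7 ✓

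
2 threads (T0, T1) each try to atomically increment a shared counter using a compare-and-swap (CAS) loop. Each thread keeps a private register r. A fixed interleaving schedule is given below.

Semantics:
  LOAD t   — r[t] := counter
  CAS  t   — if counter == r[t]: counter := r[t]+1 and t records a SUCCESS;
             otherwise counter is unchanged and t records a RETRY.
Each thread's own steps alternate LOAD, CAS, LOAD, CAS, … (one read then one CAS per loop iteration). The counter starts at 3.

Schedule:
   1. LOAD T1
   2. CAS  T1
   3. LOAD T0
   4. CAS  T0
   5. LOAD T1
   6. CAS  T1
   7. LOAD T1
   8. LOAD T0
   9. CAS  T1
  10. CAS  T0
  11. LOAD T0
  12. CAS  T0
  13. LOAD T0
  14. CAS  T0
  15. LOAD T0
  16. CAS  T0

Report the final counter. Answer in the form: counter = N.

counter = 10

step 1: T1 LOAD ⇒ load; ctr=3 reg=3
step 2: T1 CAS ⇒ ok; ctr=4 reg=3
step 3: T0 LOAD ⇒ load; ctr=4 reg=4
step 4: T0 CAS ⇒ ok; ctr=5 reg=4
step 5: T1 LOAD ⇒ load; ctr=5 reg=5
step 6: T1 CAS ⇒ ok; ctr=6 reg=5
step 7: T1 LOAD ⇒ load; ctr=6 reg=6
step 8: T0 LOAD ⇒ load; ctr=6 reg=6
step 9: T1 CAS ⇒ ok; ctr=7 reg=6
step 10: T0 CAS ⇒ retry; ctr=7 reg=6
step 11: T0 LOAD ⇒ load; ctr=7 reg=7
step 12: T0 CAS ⇒ ok; ctr=8 reg=7
step 13: T0 LOAD ⇒ load; ctr=8 reg=8
step 14: T0 CAS ⇒ ok; ctr=9 reg=8
step 15: T0 LOAD ⇒ load; ctr=9 reg=9
step 16: T0 CAS ⇒ ok; ctr=10 reg=9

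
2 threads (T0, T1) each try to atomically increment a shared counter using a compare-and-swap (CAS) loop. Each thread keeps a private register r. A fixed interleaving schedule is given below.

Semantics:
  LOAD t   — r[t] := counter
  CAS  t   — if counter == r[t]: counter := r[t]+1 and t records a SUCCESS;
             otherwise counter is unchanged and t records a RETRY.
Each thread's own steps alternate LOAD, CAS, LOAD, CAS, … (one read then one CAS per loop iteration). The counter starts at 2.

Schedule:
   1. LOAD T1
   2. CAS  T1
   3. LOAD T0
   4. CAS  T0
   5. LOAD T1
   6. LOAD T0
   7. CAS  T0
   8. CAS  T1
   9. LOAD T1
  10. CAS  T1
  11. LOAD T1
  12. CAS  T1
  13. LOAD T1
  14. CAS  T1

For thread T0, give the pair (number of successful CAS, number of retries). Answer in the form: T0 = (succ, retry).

T0 = (2, 0)

step 1: T1 LOAD ⇒ load; ctr=2 reg=2
step 2: T1 CAS ⇒ ok; ctr=3 reg=2
step 3: T0 LOAD ⇒ load; ctr=3 reg=3
step 4: T0 CAS ⇒ ok; ctr=4 reg=3
step 5: T1 LOAD ⇒ load; ctr=4 reg=4
step 6: T0 LOAD ⇒ load; ctr=4 reg=4
step 7: T0 CAS ⇒ ok; ctr=5 reg=4
step 8: T1 CAS ⇒ retry; ctr=5 reg=4
step 9: T1 LOAD ⇒ load; ctr=5 reg=5
step 10: T1 CAS ⇒ ok; ctr=6 reg=5
step 11: T1 LOAD ⇒ load; ctr=6 reg=6
step 12: T1 CAS ⇒ ok; ctr=7 reg=6
step 13: T1 LOAD ⇒ load; ctr=7 reg=7
step 14: T1 CAS ⇒ ok; ctr=8 reg=7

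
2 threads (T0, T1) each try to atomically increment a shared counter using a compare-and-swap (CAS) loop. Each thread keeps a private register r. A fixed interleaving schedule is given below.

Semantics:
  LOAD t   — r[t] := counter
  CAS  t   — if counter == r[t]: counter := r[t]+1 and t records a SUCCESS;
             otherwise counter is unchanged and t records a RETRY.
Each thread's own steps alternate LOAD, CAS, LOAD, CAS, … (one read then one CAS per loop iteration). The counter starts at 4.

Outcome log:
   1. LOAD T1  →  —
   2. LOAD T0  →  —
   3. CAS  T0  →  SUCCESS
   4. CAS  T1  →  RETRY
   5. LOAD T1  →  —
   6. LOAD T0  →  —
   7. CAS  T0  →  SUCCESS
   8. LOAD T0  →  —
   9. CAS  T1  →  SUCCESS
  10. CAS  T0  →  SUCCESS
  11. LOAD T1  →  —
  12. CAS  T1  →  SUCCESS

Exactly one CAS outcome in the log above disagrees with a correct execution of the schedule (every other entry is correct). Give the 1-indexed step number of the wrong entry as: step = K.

step = 9

Correct run:
[1] T1.load  rd  (counter 4, T1.r 4)
[2] T0.load  rd  (counter 4, T0.r 4)
[3] T0.cas  hit  (counter 5, T0.r 4)
[4] T1.cas  miss  (counter 5, T1.r 4)
[5] T1.load  rd  (counter 5, T1.r 5)
[6] T0.load  rd  (counter 5, T0.r 5)
[7] T0.cas  hit  (counter 6, T0.r 5)
[8] T0.load  rd  (counter 6, T0.r 6)
[9] T1.cas  miss  (counter 6, T1.r 5)
[10] T0.cas  hit  (counter 7, T0.r 6)
[11] T1.load  rd  (counter 7, T1.r 7)
[12] T1.cas  hit  (counter 8, T1.r 7)
Log disagrees first at step 9.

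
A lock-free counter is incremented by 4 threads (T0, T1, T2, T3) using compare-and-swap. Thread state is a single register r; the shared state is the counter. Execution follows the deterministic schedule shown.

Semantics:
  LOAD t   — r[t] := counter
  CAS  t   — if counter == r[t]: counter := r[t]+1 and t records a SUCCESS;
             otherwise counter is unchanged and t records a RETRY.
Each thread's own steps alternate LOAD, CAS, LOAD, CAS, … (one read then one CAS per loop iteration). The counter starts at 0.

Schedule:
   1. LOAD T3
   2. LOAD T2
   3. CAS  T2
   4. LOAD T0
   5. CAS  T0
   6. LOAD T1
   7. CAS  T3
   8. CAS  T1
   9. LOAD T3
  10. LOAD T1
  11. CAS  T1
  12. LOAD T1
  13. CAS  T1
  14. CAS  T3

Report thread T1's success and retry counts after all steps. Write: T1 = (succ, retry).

T1 = (3, 0)

1. LOAD T3 → mem=0 r[T3]=0 [LOAD]
2. LOAD T2 → mem=0 r[T2]=0 [LOAD]
3. CAS T2 → mem=1 r[T2]=0 [OK]
4. LOAD T0 → mem=1 r[T0]=1 [LOAD]
5. CAS T0 → mem=2 r[T0]=1 [OK]
6. LOAD T1 → mem=2 r[T1]=2 [LOAD]
7. CAS T3 → mem=2 r[T3]=0 [RETRY]
8. CAS T1 → mem=3 r[T1]=2 [OK]
9. LOAD T3 → mem=3 r[T3]=3 [LOAD]
10. LOAD T1 → mem=3 r[T1]=3 [LOAD]
11. CAS T1 → mem=4 r[T1]=3 [OK]
12. LOAD T1 → mem=4 r[T1]=4 [LOAD]
13. CAS T1 → mem=5 r[T1]=4 [OK]
14. CAS T3 → mem=5 r[T3]=3 [RETRY]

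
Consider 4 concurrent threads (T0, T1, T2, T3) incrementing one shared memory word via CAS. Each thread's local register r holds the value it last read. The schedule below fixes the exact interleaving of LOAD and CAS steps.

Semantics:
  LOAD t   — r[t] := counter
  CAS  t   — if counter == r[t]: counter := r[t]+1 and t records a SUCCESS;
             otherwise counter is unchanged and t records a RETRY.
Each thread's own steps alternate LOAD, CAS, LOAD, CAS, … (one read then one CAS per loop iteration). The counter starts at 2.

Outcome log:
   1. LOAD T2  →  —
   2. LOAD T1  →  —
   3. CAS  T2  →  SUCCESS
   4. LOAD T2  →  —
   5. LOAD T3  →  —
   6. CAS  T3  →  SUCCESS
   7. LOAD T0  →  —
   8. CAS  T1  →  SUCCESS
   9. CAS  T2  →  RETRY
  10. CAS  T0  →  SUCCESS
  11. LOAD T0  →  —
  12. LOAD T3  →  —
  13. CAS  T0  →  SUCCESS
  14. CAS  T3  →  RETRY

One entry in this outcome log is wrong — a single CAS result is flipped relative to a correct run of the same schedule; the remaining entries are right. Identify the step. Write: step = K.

step = 8

Correct run:
[1] T2.load  rd  (counter 2, T2.r 2)
[2] T1.load  rd  (counter 2, T1.r 2)
[3] T2.cas  hit  (counter 3, T2.r 2)
[4] T2.load  rd  (counter 3, T2.r 3)
[5] T3.load  rd  (counter 3, T3.r 3)
[6] T3.cas  hit  (counter 4, T3.r 3)
[7] T0.load  rd  (counter 4, T0.r 4)
[8] T1.cas  miss  (counter 4, T1.r 2)
[9] T2.cas  miss  (counter 4, T2.r 3)
[10] T0.cas  hit  (counter 5, T0.r 4)
[11] T0.load  rd  (counter 5, T0.r 5)
[12] T3.load  rd  (counter 5, T3.r 5)
[13] T0.cas  hit  (counter 6, T0.r 5)
[14] T3.cas  miss  (counter 6, T3.r 5)
Log disagrees first at step 8.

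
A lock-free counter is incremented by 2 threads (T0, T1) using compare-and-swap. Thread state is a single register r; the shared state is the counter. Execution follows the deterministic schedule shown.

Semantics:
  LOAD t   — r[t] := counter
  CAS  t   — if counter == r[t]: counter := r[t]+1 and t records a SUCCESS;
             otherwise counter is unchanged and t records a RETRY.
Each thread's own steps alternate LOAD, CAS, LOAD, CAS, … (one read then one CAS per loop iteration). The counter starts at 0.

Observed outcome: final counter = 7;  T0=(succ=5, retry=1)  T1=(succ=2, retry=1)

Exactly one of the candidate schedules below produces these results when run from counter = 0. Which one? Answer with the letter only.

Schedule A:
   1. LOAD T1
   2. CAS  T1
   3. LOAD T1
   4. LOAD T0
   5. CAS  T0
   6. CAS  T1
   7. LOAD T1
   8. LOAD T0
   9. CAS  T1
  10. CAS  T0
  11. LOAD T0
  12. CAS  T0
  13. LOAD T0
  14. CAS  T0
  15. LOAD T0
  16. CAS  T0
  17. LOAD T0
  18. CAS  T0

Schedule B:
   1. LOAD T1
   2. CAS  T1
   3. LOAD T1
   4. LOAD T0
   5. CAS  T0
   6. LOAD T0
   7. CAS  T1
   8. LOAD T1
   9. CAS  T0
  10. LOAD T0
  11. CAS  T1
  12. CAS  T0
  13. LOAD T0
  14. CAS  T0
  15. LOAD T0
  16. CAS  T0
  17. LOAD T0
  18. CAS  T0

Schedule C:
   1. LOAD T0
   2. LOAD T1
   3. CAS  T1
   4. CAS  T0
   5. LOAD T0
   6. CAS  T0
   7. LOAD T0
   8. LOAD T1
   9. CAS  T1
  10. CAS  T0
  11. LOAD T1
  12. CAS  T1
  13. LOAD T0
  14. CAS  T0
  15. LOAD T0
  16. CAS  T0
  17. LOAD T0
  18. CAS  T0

Run A:
step 1: T1 LOAD ⇒ load; ctr=0 reg=0
step 2: T1 CAS ⇒ ok; ctr=1 reg=0
step 3: T1 LOAD ⇒ load; ctr=1 reg=1
step 4: T0 LOAD ⇒ load; ctr=1 reg=1
step 5: T0 CAS ⇒ ok; ctr=2 reg=1
step 6: T1 CAS ⇒ retry; ctr=2 reg=1
step 7: T1 LOAD ⇒ load; ctr=2 reg=2
step 8: T0 LOAD ⇒ load; ctr=2 reg=2
step 9: T1 CAS ⇒ ok; ctr=3 reg=2
step 10: T0 CAS ⇒ retry; ctr=3 reg=2
step 11: T0 LOAD ⇒ load; ctr=3 reg=3
step 12: T0 CAS ⇒ ok; ctr=4 reg=3
step 13: T0 LOAD ⇒ load; ctr=4 reg=4
step 14: T0 CAS ⇒ ok; ctr=5 reg=4
step 15: T0 LOAD ⇒ load; ctr=5 reg=5
step 16: T0 CAS ⇒ ok; ctr=6 reg=5
step 17: T0 LOAD ⇒ load; ctr=6 reg=6
step 18: T0 CAS ⇒ ok; ctr=7 reg=6

A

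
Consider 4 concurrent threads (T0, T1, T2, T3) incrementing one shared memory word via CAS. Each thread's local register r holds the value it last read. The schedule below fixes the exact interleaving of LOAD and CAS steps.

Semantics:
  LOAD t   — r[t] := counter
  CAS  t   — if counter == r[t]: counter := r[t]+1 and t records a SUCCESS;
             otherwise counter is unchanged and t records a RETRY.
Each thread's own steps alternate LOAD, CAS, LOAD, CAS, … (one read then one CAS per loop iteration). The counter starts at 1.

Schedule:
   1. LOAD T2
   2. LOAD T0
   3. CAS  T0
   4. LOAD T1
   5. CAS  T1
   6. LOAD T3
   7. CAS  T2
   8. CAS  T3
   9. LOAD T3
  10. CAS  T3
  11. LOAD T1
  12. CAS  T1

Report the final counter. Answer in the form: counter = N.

   1) LOAD T2:  M=1  r_T2=1
   2) LOAD T0:  M=1  r_T0=1
   3) CAS  T0:  M=2  r_T0=1 ✓
   4) LOAD T1:  M=2  r_T1=2
   5) CAS  T1:  M=3  r_T1=2 ✓
   6) LOAD T3:  M=3  r_T3=3
   7) CAS  T2:  M=3  r_T2=1 ✗
   8) CAS  T3:  M=4  r_T3=3 ✓
   9) LOAD T3:  M=4  r_T3=4
  10) CAS  T3:  M=5  r_T3=4 ✓
  11) LOAD T1:  M=5  r_T1=5
  12) CAS  T1:  M=6  r_T1=5 ✓

counter = 6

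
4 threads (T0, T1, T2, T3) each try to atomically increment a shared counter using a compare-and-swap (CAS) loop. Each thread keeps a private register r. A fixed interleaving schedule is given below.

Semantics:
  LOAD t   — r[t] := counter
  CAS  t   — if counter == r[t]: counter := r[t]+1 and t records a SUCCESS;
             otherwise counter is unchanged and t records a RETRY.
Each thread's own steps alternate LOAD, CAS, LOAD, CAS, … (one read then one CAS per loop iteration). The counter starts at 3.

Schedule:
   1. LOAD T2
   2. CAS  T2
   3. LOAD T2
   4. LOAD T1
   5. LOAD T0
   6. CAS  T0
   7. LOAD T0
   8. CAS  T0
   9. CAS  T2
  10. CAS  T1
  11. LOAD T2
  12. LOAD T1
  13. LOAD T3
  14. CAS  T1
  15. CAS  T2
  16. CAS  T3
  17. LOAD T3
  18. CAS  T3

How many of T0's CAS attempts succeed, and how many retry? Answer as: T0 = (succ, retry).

T2 LOAD — after: cnt=3, r=3 — load
T2 CAS — after: cnt=4, r=3 — ok
T2 LOAD — after: cnt=4, r=4 — load
T1 LOAD — after: cnt=4, r=4 — load
T0 LOAD — after: cnt=4, r=4 — load
T0 CAS — after: cnt=5, r=4 — ok
T0 LOAD — after: cnt=5, r=5 — load
T0 CAS — after: cnt=6, r=5 — ok
T2 CAS — after: cnt=6, r=4 — retry
T1 CAS — after: cnt=6, r=4 — retry
T2 LOAD — after: cnt=6, r=6 — load
T1 LOAD — after: cnt=6, r=6 — load
T3 LOAD — after: cnt=6, r=6 — load
T1 CAS — after: cnt=7, r=6 — ok
T2 CAS — after: cnt=7, r=6 — retry
T3 CAS — after: cnt=7, r=6 — retry
T3 LOAD — after: cnt=7, r=7 — load
T3 CAS — after: cnt=8, r=7 — ok

T0 = (2, 0)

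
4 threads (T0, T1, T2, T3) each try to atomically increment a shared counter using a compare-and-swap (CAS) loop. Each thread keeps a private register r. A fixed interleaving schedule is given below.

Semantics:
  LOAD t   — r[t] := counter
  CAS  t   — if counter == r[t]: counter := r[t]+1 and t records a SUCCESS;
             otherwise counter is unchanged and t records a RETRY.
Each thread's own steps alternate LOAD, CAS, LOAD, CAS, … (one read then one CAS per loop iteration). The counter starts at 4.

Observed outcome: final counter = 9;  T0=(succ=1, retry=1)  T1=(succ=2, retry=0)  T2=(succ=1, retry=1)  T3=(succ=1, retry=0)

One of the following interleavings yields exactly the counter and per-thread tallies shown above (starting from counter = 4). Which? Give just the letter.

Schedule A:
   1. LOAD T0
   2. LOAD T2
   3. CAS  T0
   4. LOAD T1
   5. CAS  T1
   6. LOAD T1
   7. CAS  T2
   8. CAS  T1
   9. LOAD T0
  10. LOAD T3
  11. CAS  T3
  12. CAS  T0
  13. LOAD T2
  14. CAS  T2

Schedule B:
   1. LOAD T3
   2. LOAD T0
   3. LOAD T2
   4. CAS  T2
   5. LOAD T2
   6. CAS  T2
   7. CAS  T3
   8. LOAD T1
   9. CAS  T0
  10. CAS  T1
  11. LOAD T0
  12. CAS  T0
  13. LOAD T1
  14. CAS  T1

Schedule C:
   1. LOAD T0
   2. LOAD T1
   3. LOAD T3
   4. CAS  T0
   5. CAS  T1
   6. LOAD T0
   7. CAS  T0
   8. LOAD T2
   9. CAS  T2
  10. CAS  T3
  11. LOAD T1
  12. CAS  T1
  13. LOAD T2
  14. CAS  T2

A

Run A:
#1 T0 reads 4
#2 T2 reads 4
#3 T0 CAS(4→5) writes; counter now 5
#4 T1 reads 5
#5 T1 CAS(5→6) writes; counter now 6
#6 T1 reads 6
#7 T2 CAS(4→5) fails; counter now 6
#8 T1 CAS(6→7) writes; counter now 7
#9 T0 reads 7
#10 T3 reads 7
#11 T3 CAS(7→8) writes; counter now 8
#12 T0 CAS(7→8) fails; counter now 8
#13 T2 reads 8
#14 T2 CAS(8→9) writes; counter now 9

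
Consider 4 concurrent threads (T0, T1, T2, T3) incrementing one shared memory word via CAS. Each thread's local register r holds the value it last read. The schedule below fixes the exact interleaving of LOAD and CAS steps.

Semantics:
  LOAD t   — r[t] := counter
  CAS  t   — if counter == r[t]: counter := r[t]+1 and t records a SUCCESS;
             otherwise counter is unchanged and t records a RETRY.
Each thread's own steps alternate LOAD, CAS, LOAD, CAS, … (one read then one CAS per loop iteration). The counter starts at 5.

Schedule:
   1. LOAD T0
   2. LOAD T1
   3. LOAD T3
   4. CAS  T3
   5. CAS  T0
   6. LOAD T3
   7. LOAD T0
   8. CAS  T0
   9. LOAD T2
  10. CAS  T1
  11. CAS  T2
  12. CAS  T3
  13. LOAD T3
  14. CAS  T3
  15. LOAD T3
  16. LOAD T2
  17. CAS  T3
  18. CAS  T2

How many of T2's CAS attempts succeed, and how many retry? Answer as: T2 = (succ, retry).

T2 = (1, 1)

1. LOAD T0 → mem=5 r[T0]=5 [LOAD]
2. LOAD T1 → mem=5 r[T1]=5 [LOAD]
3. LOAD T3 → mem=5 r[T3]=5 [LOAD]
4. CAS T3 → mem=6 r[T3]=5 [OK]
5. CAS T0 → mem=6 r[T0]=5 [RETRY]
6. LOAD T3 → mem=6 r[T3]=6 [LOAD]
7. LOAD T0 → mem=6 r[T0]=6 [LOAD]
8. CAS T0 → mem=7 r[T0]=6 [OK]
9. LOAD T2 → mem=7 r[T2]=7 [LOAD]
10. CAS T1 → mem=7 r[T1]=5 [RETRY]
11. CAS T2 → mem=8 r[T2]=7 [OK]
12. CAS T3 → mem=8 r[T3]=6 [RETRY]
13. LOAD T3 → mem=8 r[T3]=8 [LOAD]
14. CAS T3 → mem=9 r[T3]=8 [OK]
15. LOAD T3 → mem=9 r[T3]=9 [LOAD]
16. LOAD T2 → mem=9 r[T2]=9 [LOAD]
17. CAS T3 → mem=10 r[T3]=9 [OK]
18. CAS T2 → mem=10 r[T2]=9 [RETRY]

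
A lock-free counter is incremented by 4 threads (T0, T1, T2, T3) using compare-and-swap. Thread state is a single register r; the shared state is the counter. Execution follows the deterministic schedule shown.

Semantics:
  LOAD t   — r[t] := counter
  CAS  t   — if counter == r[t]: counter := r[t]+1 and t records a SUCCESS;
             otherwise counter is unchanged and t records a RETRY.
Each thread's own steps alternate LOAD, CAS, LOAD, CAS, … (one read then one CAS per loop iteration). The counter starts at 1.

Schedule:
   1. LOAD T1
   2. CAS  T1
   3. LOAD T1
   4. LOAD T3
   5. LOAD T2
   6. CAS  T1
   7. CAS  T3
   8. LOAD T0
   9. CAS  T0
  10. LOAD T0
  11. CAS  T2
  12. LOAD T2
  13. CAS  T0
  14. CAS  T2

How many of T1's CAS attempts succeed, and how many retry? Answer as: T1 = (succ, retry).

T1 = (2, 0)

#1 T1 reads 1
#2 T1 CAS(1→2) writes; counter now 2
#3 T1 reads 2
#4 T3 reads 2
#5 T2 reads 2
#6 T1 CAS(2→3) writes; counter now 3
#7 T3 CAS(2→3) fails; counter now 3
#8 T0 reads 3
#9 T0 CAS(3→4) writes; counter now 4
#10 T0 reads 4
#11 T2 CAS(2→3) fails; counter now 4
#12 T2 reads 4
#13 T0 CAS(4→5) writes; counter now 5
#14 T2 CAS(4→5) fails; counter now 5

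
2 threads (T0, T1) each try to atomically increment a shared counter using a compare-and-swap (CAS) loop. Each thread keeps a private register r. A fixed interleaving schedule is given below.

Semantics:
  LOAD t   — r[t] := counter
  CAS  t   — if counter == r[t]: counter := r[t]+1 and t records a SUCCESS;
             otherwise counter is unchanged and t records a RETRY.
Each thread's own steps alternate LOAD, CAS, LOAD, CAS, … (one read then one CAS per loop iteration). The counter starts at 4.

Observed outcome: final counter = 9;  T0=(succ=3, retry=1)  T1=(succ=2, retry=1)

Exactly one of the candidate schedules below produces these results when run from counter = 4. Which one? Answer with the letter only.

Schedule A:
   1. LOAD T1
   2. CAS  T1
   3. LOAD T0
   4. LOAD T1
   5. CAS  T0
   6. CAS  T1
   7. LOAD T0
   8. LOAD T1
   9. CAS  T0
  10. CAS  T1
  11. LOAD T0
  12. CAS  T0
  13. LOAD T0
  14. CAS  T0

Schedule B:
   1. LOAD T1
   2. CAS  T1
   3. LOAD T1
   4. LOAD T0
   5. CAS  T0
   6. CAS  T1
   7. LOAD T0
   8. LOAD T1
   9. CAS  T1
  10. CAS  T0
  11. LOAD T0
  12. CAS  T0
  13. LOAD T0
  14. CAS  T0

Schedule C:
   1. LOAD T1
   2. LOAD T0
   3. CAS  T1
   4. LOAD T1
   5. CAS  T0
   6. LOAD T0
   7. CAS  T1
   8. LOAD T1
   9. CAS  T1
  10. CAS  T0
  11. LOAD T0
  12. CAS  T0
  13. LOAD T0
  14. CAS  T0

Tracing schedule B:
   1) LOAD T1:  M=4  r_T1=4
   2) CAS  T1:  M=5  r_T1=4 ✓
   3) LOAD T1:  M=5  r_T1=5
   4) LOAD T0:  M=5  r_T0=5
   5) CAS  T0:  M=6  r_T0=5 ✓
   6) CAS  T1:  M=6  r_T1=5 ✗
   7) LOAD T0:  M=6  r_T0=6
   8) LOAD T1:  M=6  r_T1=6
   9) CAS  T1:  M=7  r_T1=6 ✓
  10) CAS  T0:  M=7  r_T0=6 ✗
  11) LOAD T0:  M=7  r_T0=7
  12) CAS  T0:  M=8  r_T0=7 ✓
  13) LOAD T0:  M=8  r_T0=8
  14) CAS  T0:  M=9  r_T0=8 ✓

B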